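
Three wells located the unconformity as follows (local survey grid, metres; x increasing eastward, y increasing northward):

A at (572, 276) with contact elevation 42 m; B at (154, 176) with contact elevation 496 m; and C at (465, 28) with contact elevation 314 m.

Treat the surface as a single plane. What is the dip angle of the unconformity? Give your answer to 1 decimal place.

49.1°

Two edge vectors: A→B = (-418, -100, 454), A→C = (-107, -248, 272).
Normal n = (A→B) × (A→C) = (85392, 65118, 92964).
So ∂z/∂x = −n_x/n_z = −0.91855 and ∂z/∂y = −n_y/n_z = −0.70046.
Gradient magnitude |∇z| = √(a² + b²) = √(0.84373 + 0.49065) = 1.15516.
True dip = arctan(1.15516) = 49.1°, dipping toward NE (azimuth ≈ 053°).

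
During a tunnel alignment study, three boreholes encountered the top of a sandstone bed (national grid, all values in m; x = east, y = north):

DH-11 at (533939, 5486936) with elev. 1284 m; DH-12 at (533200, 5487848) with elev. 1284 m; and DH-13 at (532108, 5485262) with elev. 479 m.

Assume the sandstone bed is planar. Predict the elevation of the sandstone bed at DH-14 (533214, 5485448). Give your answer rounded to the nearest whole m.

Let the plane be z = a·x + b·y + c.
DH-12−DH-11: −739a + 912b = 0;  DH-13−DH-11: −1831a − 1674b = −805.
Solving gives a = 0.25255267, b = 0.20464520.
Then c = 1284 − a·533939 − b·5486936 = −1256438.83.
At (533214, 5485448): z = 134664.6 + 1122570.6 − 1256438.83 = 796.4 m.

796 m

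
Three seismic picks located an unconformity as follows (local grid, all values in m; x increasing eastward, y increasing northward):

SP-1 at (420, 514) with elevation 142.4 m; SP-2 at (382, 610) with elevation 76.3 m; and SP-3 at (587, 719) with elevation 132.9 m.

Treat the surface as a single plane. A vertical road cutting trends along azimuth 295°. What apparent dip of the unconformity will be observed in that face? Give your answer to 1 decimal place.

Two edge vectors: SP-1→SP-2 = (-38, 96, -66.1), SP-1→SP-3 = (167, 205, -9.5).
Normal n = (SP-1→SP-2) × (SP-1→SP-3) = (12638.5, -11399.7, -23822).
So ∂z/∂x = −n_x/n_z = 0.53054 and ∂z/∂y = −n_y/n_z = −0.47854.
Unit vector along 295° is (sin 295°, cos 295°) = (-0.9063, 0.4226).
Slope in that direction = a·(-0.9063) + b·(0.4226) = −0.68307.
Apparent dip = arctan|0.68307| = 34.3° (true dip is 35.5°, so apparent ≤ true as expected).

34.3°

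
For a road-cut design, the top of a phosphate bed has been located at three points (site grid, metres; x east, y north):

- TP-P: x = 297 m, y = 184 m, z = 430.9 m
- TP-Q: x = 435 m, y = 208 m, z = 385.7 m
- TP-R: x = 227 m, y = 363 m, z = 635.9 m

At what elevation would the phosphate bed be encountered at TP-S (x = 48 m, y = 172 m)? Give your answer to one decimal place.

542.3 m

Two edge vectors: TP-P→TP-Q = (138, 24, -45.2), TP-P→TP-R = (-70, 179, 205).
Normal n = (TP-P→TP-Q) × (TP-P→TP-R) = (13010.8, -25126, 26382).
So ∂z/∂x = −n_x/n_z = −0.49317 and ∂z/∂y = −n_y/n_z = 0.95239.
Intercept c from TP-P: 430.9 + 146.47 − 175.24 = 402.13.
At (48, 172): z = −23.7 + 163.8 + 402.13 = 542.3 m.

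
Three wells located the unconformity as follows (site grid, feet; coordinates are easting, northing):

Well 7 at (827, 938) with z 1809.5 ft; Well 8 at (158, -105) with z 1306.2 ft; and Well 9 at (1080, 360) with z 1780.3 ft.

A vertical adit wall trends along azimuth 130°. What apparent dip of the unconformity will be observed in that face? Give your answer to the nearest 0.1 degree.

Two edge vectors: Well 7→Well 8 = (-669, -1043, -503.3), Well 7→Well 9 = (253, -578, -29.2).
Normal n = (Well 7→Well 8) × (Well 7→Well 9) = (-260451.8, -146869.7, 650561).
So ∂z/∂easting = −n_x/n_z = 0.40035 and ∂z/∂northing = −n_y/n_z = 0.22576.
Unit vector along 130° is (sin 130°, cos 130°) = (0.7660, -0.6428).
Slope in that direction = a·(0.7660) + b·(-0.6428) = 0.16157.
Apparent dip = arctan|0.16157| = 9.2° (true dip is 24.7°, so apparent ≤ true as expected).

9.2°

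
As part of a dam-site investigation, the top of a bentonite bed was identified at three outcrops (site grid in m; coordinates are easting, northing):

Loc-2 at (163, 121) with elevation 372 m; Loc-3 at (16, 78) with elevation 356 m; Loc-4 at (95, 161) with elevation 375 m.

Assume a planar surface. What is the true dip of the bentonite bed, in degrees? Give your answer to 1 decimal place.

Let the plane be z = a·easting + b·northing + c.
Loc-3−Loc-2: −147a − 43b = −16;  Loc-4−Loc-2: −68a + 40b = 3.
Solving gives a = 0.05804, b = 0.17367.
Gradient magnitude |∇z| = √(a² + b²) = √(0.00337 + 0.03016) = 0.18311.
True dip = arctan(0.18311) = 10.4°, dipping toward SSW (azimuth ≈ 198°).

10.4°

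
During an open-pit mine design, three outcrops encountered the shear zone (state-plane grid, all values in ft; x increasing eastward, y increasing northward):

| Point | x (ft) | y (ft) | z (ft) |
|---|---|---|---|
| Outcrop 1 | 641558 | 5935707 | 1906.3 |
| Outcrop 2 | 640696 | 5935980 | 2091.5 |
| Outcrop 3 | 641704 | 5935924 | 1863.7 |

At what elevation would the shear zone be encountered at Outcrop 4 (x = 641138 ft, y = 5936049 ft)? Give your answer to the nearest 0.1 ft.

Two edge vectors: Outcrop 1→Outcrop 2 = (-862, 273, 185.2), Outcrop 1→Outcrop 3 = (146, 217, -42.6).
Normal n = (Outcrop 1→Outcrop 2) × (Outcrop 1→Outcrop 3) = (-51818.2, -9682, -226912).
So ∂z/∂x = −n_x/n_z = −0.228362537 and ∂z/∂y = −n_y/n_z = −0.042668523.
Intercept c from Outcrop 1: 1906.3 + 146507.81 + 253267.85 = 401681.97.
At (641138, 5936049): z = −146411.9 − 253282.4 + 401681.97 = 1987.6 ft.

1987.6 ft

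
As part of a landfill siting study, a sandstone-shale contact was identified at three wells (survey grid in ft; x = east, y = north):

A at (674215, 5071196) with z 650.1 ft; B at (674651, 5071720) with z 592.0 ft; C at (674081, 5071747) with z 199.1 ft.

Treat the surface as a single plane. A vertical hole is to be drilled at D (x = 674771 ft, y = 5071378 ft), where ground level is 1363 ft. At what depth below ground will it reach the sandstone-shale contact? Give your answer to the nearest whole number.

467 ft

Two edge vectors: A→B = (436, 524, -58.1), A→C = (-134, 551, -451).
Normal n = (A→B) × (A→C) = (-204310.9, 204421.4, 310452).
So ∂z/∂x = −n_x/n_z = 0.65810786 and ∂z/∂y = −n_y/n_z = −0.65846379.
Intercept c from A: 650.1 − 443706.19 + 3339198.93 = 2896142.84.
At (674771, 5071378): z_contact = 444072.1 − 3339318.8 + 2896142.84 = 896.2 ft.
Depth below ground = 1363 − 896.2 = 467 ft.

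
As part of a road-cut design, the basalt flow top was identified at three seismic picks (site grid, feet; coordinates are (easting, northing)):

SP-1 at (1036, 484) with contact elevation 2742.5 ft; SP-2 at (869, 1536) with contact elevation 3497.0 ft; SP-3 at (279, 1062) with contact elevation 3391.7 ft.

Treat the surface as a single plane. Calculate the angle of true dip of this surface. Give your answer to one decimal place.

36.8°

Two edge vectors: SP-1→SP-2 = (-167, 1052, 754.5), SP-1→SP-3 = (-757, 578, 649.2).
Normal n = (SP-1→SP-2) × (SP-1→SP-3) = (246857.4, -462740.1, 699838).
So ∂z/∂E = −n_x/n_z = −0.35274 and ∂z/∂N = −n_y/n_z = 0.66121.
Gradient magnitude |∇z| = √(a² + b²) = √(0.12442 + 0.43720) = 0.74941.
True dip = arctan(0.74941) = 36.8°, dipping toward SSE (azimuth ≈ 152°).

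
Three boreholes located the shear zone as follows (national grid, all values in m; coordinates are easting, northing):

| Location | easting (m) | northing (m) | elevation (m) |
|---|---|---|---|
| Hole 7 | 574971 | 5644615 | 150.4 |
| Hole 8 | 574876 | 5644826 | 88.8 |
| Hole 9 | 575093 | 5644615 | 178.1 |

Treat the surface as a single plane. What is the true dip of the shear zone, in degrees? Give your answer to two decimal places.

16.48°

Two edge vectors: Hole 7→Hole 8 = (-95, 211, -61.6), Hole 7→Hole 9 = (122, 0, 27.7).
Normal n = (Hole 7→Hole 8) × (Hole 7→Hole 9) = (5844.7, -4883.7, -25742).
So ∂z/∂easting = −n_x/n_z = 0.22705 and ∂z/∂northing = −n_y/n_z = −0.18972.
Gradient magnitude |∇z| = √(a² + b²) = √(0.05155 + 0.03599) = 0.29588.
True dip = arctan(0.29588) = 16.48°, dipping toward NW (azimuth ≈ 310°).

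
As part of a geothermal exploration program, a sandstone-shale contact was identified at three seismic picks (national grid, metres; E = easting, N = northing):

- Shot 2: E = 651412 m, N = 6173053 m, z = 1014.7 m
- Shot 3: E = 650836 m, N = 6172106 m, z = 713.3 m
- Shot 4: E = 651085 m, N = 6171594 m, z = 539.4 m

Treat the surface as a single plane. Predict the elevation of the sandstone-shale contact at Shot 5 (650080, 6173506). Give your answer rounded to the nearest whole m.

1190 m

Two edge vectors: Shot 2→Shot 3 = (-576, -947, -301.4), Shot 2→Shot 4 = (-327, -1459, -475.3).
Normal n = (Shot 2→Shot 3) × (Shot 2→Shot 4) = (10366.5, -175215, 530715).
So ∂z/∂E = −n_x/n_z = −0.01953308 and ∂z/∂N = −n_y/n_z = 0.33014895.
Intercept c from Shot 2: 1014.7 + 12724.08 − 2038026.97 = −2024288.18.
At (650080, 6173506): z = −12698.1 + 2038176.5 − 2024288.18 = 1190.3 m.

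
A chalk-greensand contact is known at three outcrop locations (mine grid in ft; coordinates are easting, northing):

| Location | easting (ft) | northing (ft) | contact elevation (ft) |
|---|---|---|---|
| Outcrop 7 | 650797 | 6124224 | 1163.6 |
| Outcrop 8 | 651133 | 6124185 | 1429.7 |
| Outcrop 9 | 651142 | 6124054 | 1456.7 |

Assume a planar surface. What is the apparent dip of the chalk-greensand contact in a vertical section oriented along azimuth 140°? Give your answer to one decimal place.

31.6°

Let the plane be z = a·easting + b·northing + c.
Outcrop 8−Outcrop 7: 336a − 39b = 266.1;  Outcrop 9−Outcrop 7: 345a − 170b = 293.1.
Solving gives a = 0.77422, b = −0.15292.
Unit vector along 140° is (sin 140°, cos 140°) = (0.6428, -0.7660).
Slope in that direction = a·(0.6428) + b·(-0.7660) = 0.61480.
Apparent dip = arctan|0.61480| = 31.6° (true dip is 38.3°, so apparent ≤ true as expected).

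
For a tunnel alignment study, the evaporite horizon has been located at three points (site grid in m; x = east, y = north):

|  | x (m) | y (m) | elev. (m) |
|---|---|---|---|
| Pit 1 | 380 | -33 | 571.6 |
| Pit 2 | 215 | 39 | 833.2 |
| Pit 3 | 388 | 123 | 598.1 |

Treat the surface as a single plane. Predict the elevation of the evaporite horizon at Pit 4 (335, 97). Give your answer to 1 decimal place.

Two edge vectors: Pit 1→Pit 2 = (-165, 72, 261.6), Pit 1→Pit 3 = (8, 156, 26.5).
Normal n = (Pit 1→Pit 2) × (Pit 1→Pit 3) = (-38901.6, 6465.3, -26316).
So ∂z/∂x = −n_x/n_z = −1.47825 and ∂z/∂y = −n_y/n_z = 0.24568.
Intercept c from Pit 1: 571.6 + 561.73 + 8.11 = 1141.44.
At (335, 97): z = −495.2 + 23.8 + 1141.44 = 670.1 m.

670.1 m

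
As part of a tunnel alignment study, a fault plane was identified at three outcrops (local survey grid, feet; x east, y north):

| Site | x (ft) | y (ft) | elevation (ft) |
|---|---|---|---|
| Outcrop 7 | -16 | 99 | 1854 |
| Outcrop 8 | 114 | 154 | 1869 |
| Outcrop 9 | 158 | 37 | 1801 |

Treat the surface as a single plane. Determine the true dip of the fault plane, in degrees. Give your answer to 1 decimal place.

28.8°

Two edge vectors: Outcrop 7→Outcrop 8 = (130, 55, 15), Outcrop 7→Outcrop 9 = (174, -62, -53).
Normal n = (Outcrop 7→Outcrop 8) × (Outcrop 7→Outcrop 9) = (-1985, 9500, -17630).
So ∂z/∂x = −n_x/n_z = −0.11259 and ∂z/∂y = −n_y/n_z = 0.53885.
Gradient magnitude |∇z| = √(a² + b²) = √(0.01268 + 0.29036) = 0.55049.
True dip = arctan(0.55049) = 28.8°, dipping toward SSE (azimuth ≈ 168°).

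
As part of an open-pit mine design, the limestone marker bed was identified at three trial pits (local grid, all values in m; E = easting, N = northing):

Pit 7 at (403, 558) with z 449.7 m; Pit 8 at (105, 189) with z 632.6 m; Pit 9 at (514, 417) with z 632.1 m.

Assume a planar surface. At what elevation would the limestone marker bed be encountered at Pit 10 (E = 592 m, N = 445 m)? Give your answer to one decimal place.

Let the plane be z = a·E + b·N + c.
Pit 8−Pit 7: −298a − 369b = 182.9;  Pit 9−Pit 7: 111a − 141b = 182.4.
Solving gives a = 0.50034, b = −0.89973.
Then c = 449.7 − a·403 − b·558 = 750.11.
At (592, 445): z = 296.2 − 400.4 + 750.11 = 645.9 m.

645.9 m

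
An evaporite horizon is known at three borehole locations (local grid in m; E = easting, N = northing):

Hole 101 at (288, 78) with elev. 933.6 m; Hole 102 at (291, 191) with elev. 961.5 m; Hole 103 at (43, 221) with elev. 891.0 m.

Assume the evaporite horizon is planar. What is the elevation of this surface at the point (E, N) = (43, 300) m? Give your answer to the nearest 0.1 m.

Two edge vectors: Hole 101→Hole 102 = (3, 113, 27.9), Hole 101→Hole 103 = (-245, 143, -42.6).
Normal n = (Hole 101→Hole 102) × (Hole 101→Hole 103) = (-8803.5, -6707.7, 28114).
So ∂z/∂E = −n_x/n_z = 0.31314 and ∂z/∂N = −n_y/n_z = 0.23859.
Intercept c from Hole 101: 933.6 − 90.18 − 18.61 = 824.81.
At (43, 300): z = 13.5 + 71.6 + 824.81 = 909.8 m.

909.8 m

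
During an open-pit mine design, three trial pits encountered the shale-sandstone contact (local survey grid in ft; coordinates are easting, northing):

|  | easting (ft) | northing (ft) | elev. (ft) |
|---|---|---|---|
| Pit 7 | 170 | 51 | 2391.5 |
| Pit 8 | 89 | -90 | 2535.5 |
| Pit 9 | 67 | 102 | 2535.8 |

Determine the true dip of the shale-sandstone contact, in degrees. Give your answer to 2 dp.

56.20°

Let the plane be z = a·easting + b·northing + c.
Pit 8−Pit 7: −81a − 141b = 144;  Pit 9−Pit 7: −103a + 51b = 144.3.
Solving gives a = −1.48442, b = −0.16853.
Gradient magnitude |∇z| = √(a² + b²) = √(2.20349 + 0.02840) = 1.49395.
True dip = arctan(1.49395) = 56.20°, dipping toward E (azimuth ≈ 084°).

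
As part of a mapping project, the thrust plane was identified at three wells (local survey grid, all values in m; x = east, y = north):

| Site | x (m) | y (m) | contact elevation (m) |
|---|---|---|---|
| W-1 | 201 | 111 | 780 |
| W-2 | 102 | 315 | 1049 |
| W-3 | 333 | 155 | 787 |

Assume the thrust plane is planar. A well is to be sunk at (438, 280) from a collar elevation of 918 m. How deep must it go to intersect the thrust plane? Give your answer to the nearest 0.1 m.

21.3 m

Two edge vectors: W-1→W-2 = (-99, 204, 269), W-1→W-3 = (132, 44, 7).
Normal n = (W-1→W-2) × (W-1→W-3) = (-10408, 36201, -31284).
So ∂z/∂x = −n_x/n_z = −0.33269 and ∂z/∂y = −n_y/n_z = 1.15717.
Intercept c from W-1: 780 + 66.87 − 128.45 = 718.43.
At (438, 280): z_contact = −145.72 + 324.01 + 718.43 = 896.71 m.
Depth below ground = 918 − 896.71 = 21.3 m.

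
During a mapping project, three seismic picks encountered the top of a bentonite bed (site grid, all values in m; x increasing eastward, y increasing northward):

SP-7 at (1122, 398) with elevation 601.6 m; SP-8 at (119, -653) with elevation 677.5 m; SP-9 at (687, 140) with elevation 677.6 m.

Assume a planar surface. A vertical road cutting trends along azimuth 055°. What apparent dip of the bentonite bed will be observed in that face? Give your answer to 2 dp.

7.07°

Let the plane be z = a·x + b·y + c.
SP-8−SP-7: −1003a − 1051b = 75.9;  SP-9−SP-7: −435a − 258b = 76.
Solving gives a = −0.30388, b = 0.21779.
Unit vector along 055° is (sin 55°, cos 55°) = (0.8192, 0.5736).
Slope in that direction = a·(0.8192) + b·(0.5736) = −0.12401.
Apparent dip = arctan|0.12401| = 7.07° (true dip is 20.5°, so apparent ≤ true as expected).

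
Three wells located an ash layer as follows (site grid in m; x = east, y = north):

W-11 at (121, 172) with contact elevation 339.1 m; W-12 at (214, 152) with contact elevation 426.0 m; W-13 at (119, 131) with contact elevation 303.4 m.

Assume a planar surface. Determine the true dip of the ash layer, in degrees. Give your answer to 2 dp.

54.03°

Let the plane be z = a·x + b·y + c.
W-12−W-11: 93a − 20b = 86.9;  W-13−W-11: −2a − 41b = −35.7.
Solving gives a = 1.11002, b = 0.81658.
Gradient magnitude |∇z| = √(a² + b²) = √(1.23214 + 0.66681) = 1.37802.
True dip = arctan(1.37802) = 54.03°, dipping toward SW (azimuth ≈ 234°).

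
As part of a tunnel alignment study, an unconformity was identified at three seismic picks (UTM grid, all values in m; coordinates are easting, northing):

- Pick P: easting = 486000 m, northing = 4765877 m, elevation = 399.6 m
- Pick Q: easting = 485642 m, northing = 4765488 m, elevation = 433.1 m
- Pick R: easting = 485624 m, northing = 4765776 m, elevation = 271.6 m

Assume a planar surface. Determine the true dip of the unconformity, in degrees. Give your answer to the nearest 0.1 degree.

Two edge vectors: Pick P→Pick Q = (-358, -389, 33.5), Pick P→Pick R = (-376, -101, -128).
Normal n = (Pick P→Pick Q) × (Pick P→Pick R) = (53175.5, -58420, -110106).
So ∂z/∂easting = −n_x/n_z = 0.48295 and ∂z/∂northing = −n_y/n_z = −0.53058.
Gradient magnitude |∇z| = √(a² + b²) = √(0.23324 + 0.28151) = 0.71746.
True dip = arctan(0.71746) = 35.7°, dipping toward NW (azimuth ≈ 318°).

35.7°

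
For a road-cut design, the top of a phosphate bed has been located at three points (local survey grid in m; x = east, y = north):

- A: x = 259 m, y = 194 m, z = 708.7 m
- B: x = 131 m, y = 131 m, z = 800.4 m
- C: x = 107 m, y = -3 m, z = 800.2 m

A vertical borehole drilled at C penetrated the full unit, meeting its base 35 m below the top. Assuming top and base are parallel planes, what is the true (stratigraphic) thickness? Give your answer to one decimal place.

Let the plane be z = a·x + b·y + c.
B−A: −128a − 63b = 91.7;  C−A: −152a − 197b = 91.5.
Solving gives a = −0.78647, b = 0.14235.
|∇z| = √(a²+b²) = 0.79925, so dip δ = arctan(0.79925) = 38.63°.
True thickness = vertical thickness × cos δ = 35 × cos 38.63° = 27.3 m.

27.3 m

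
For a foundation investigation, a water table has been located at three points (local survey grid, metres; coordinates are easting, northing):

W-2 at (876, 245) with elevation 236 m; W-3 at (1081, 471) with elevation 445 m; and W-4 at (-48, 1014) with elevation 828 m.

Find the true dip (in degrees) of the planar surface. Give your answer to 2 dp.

40.74°

Let the plane be z = a·easting + b·northing + c.
W-3−W-2: 205a + 226b = 209;  W-4−W-2: −924a + 769b = 592.
Solving gives a = 0.07348, b = 0.85812.
Gradient magnitude |∇z| = √(a² + b²) = √(0.00540 + 0.73638) = 0.86126.
True dip = arctan(0.86126) = 40.74°, dipping toward S (azimuth ≈ 185°).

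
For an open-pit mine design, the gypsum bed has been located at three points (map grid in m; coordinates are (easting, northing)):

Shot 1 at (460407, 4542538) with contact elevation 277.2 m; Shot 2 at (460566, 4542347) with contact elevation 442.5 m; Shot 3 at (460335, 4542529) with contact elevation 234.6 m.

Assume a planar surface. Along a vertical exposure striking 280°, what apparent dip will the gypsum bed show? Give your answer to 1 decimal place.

34.3°

Two edge vectors: Shot 1→Shot 2 = (159, -191, 165.3), Shot 1→Shot 3 = (-72, -9, -42.6).
Normal n = (Shot 1→Shot 2) × (Shot 1→Shot 3) = (9624.3, -5128.2, -15183).
So ∂z/∂E = −n_x/n_z = 0.63389 and ∂z/∂N = −n_y/n_z = −0.33776.
Unit vector along 280° is (sin 280°, cos 280°) = (-0.9848, 0.1736).
Slope in that direction = a·(-0.9848) + b·(0.1736) = −0.68291.
Apparent dip = arctan|0.68291| = 34.3° (true dip is 35.7°, so apparent ≤ true as expected).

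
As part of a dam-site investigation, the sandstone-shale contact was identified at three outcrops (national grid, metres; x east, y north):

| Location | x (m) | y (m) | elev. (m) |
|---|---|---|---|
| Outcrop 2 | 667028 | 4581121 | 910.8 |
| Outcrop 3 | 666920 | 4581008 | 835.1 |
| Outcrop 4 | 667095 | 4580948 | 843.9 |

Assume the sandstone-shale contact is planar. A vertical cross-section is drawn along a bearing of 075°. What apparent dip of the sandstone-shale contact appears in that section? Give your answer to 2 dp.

18.00°

Let the plane be z = a·x + b·y + c.
Outcrop 3−Outcrop 2: −108a − 113b = −75.7;  Outcrop 4−Outcrop 2: 67a − 173b = −66.9.
Solving gives a = 0.21087, b = 0.46837.
Unit vector along 075° is (sin 75°, cos 75°) = (0.9659, 0.2588).
Slope in that direction = a·(0.9659) + b·(0.2588) = 0.32491.
Apparent dip = arctan|0.32491| = 18.00° (true dip is 27.2°, so apparent ≤ true as expected).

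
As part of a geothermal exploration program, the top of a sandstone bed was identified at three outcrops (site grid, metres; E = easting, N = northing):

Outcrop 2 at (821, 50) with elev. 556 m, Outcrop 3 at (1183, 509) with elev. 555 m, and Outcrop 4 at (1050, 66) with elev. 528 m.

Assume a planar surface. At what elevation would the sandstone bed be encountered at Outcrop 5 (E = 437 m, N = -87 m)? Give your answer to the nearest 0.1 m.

592.0 m

Two edge vectors: Outcrop 2→Outcrop 3 = (362, 459, -1), Outcrop 2→Outcrop 4 = (229, 16, -28).
Normal n = (Outcrop 2→Outcrop 3) × (Outcrop 2→Outcrop 4) = (-12836, 9907, -99319).
So ∂z/∂E = −n_x/n_z = −0.129240 and ∂z/∂N = −n_y/n_z = 0.099749.
Intercept c from Outcrop 2: 556 + 106.11 − 4.99 = 657.12.
At (437, -87): z = −56.5 − 8.7 + 657.12 = 592.0 m.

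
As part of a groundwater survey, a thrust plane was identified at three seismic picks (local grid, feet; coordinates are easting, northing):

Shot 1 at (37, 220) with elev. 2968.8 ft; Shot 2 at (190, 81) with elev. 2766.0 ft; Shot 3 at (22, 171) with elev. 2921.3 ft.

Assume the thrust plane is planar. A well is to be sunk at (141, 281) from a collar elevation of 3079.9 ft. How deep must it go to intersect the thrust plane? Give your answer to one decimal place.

81.7 ft

Two edge vectors: Shot 1→Shot 2 = (153, -139, -202.8), Shot 1→Shot 3 = (-15, -49, -47.5).
Normal n = (Shot 1→Shot 2) × (Shot 1→Shot 3) = (-3334.7, 10309.5, -9582).
So ∂z/∂easting = −n_x/n_z = −0.34802 and ∂z/∂northing = −n_y/n_z = 1.07592.
Intercept c from Shot 1: 2968.8 + 12.88 − 236.70 = 2744.97.
At (141, 281): z_contact = −49.07 + 302.33 + 2744.97 = 2998.24 ft.
Depth below ground = 3079.9 − 2998.24 = 81.7 ft.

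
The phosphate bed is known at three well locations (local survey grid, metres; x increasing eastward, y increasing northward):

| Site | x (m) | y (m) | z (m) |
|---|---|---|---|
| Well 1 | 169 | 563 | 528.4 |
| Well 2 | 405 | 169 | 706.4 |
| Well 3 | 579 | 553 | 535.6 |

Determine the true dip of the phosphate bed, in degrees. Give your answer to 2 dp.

Two edge vectors: Well 1→Well 2 = (236, -394, 178), Well 1→Well 3 = (410, -10, 7.2).
Normal n = (Well 1→Well 2) × (Well 1→Well 3) = (-1056.8, 71280.8, 159180).
So ∂z/∂x = −n_x/n_z = 0.00664 and ∂z/∂y = −n_y/n_z = −0.44780.
Gradient magnitude |∇z| = √(a² + b²) = √(0.00004 + 0.20052) = 0.44785.
True dip = arctan(0.44785) = 24.13°, dipping toward N (azimuth ≈ 359°).

24.13°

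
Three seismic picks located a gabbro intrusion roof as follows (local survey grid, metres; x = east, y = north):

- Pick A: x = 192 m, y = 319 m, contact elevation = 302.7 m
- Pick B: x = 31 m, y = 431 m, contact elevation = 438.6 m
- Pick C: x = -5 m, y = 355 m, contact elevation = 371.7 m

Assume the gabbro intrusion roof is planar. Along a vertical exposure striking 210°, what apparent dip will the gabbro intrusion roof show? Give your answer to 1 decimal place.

36.7°

Let the plane be z = a·x + b·y + c.
Pick B−Pick A: −161a + 112b = 135.9;  Pick C−Pick A: −197a + 36b = 69.
Solving gives a = −0.17431, b = 0.96283.
Unit vector along 210° is (sin 210°, cos 210°) = (-0.5000, -0.8660).
Slope in that direction = a·(-0.5000) + b·(-0.8660) = −0.74668.
Apparent dip = arctan|0.74668| = 36.7° (true dip is 44.4°, so apparent ≤ true as expected).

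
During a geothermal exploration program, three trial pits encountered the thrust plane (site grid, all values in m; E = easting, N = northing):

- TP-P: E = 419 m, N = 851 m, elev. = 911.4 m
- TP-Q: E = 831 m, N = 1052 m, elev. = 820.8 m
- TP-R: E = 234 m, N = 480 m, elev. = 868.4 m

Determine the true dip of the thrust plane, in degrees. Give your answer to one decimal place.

25.2°

Let the plane be z = a·E + b·N + c.
TP-Q−TP-P: 412a + 201b = −90.6;  TP-R−TP-P: −185a − 371b = −43.
Solving gives a = −0.36532, b = 0.29807.
Gradient magnitude |∇z| = √(a² + b²) = √(0.13346 + 0.08885) = 0.47149.
True dip = arctan(0.47149) = 25.2°, dipping toward SE (azimuth ≈ 129°).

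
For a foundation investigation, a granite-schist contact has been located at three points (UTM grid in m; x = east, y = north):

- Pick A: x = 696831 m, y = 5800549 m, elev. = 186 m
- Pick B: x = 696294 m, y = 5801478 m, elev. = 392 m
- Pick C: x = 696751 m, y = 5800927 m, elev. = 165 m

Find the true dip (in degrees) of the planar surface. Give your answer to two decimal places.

38.20°

Let the plane be z = a·x + b·y + c.
Pick B−Pick A: −537a + 929b = 206;  Pick C−Pick A: −80a + 378b = −21.
Solving gives a = −0.75682, b = −0.21573.
Gradient magnitude |∇z| = √(a² + b²) = √(0.57278 + 0.04654) = 0.78697.
True dip = arctan(0.78697) = 38.20°, dipping toward ENE (azimuth ≈ 074°).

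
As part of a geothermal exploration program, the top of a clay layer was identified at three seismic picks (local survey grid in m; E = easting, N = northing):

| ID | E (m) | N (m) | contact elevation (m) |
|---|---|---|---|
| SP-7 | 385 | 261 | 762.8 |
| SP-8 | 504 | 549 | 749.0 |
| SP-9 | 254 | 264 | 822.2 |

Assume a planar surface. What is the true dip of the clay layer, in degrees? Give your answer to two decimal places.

25.22°

Let the plane be z = a·E + b·N + c.
SP-8−SP-7: 119a + 288b = −13.8;  SP-9−SP-7: −131a + 3b = 59.4.
Solving gives a = −0.45027, b = 0.13813.
Gradient magnitude |∇z| = √(a² + b²) = √(0.20274 + 0.01908) = 0.47098.
True dip = arctan(0.47098) = 25.22°, dipping toward ESE (azimuth ≈ 107°).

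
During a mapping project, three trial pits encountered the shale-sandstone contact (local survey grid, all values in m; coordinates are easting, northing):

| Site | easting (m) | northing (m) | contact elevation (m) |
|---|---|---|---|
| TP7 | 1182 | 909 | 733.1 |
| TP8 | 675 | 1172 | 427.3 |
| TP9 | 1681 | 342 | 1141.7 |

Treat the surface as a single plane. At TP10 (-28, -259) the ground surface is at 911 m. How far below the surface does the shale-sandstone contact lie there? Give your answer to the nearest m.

281 m

Two edge vectors: TP7→TP8 = (-507, 263, -305.8), TP7→TP9 = (499, -567, 408.6).
Normal n = (TP7→TP8) × (TP7→TP9) = (-65926.8, 54566, 156232).
So ∂z/∂easting = −n_x/n_z = 0.42198 and ∂z/∂northing = −n_y/n_z = −0.34926.
Intercept c from TP7: 733.1 − 498.78 + 317.48 = 551.80.
At (-28, -259): z_contact = −11.8 + 90.5 + 551.80 = 630.4 m.
Depth below ground = 911 − 630.4 = 281 m.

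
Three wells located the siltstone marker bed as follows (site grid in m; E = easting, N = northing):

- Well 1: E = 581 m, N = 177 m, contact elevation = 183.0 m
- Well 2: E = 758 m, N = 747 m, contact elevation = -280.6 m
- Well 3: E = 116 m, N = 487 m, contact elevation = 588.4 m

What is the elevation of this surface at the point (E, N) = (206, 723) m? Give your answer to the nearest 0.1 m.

Two edge vectors: Well 1→Well 2 = (177, 570, -463.6), Well 1→Well 3 = (-465, 310, 405.4).
Normal n = (Well 1→Well 2) × (Well 1→Well 3) = (374794, 143818.2, 319920).
So ∂z/∂E = −n_x/n_z = −1.17152 and ∂z/∂N = −n_y/n_z = −0.44954.
Intercept c from Well 1: 183 + 680.66 + 79.57 = 943.22.
At (206, 723): z = −241.3 − 325.0 + 943.22 = 376.9 m.

376.9 m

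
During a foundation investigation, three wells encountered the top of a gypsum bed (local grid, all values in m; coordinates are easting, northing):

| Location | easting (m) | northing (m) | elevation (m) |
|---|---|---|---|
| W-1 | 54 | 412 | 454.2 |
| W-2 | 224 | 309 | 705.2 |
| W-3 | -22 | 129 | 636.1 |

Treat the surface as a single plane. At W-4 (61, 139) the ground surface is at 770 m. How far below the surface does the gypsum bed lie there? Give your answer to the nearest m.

Two edge vectors: W-1→W-2 = (170, -103, 251), W-1→W-3 = (-76, -283, 181.9).
Normal n = (W-1→W-2) × (W-1→W-3) = (52297.3, -49999, -55938).
So ∂z/∂easting = −n_x/n_z = 0.93492 and ∂z/∂northing = −n_y/n_z = −0.89383.
Intercept c from W-1: 454.2 − 50.49 + 368.26 = 771.97.
At (61, 139): z_contact = 57.0 − 124.2 + 771.97 = 704.8 m.
Depth below ground = 770 − 704.8 = 65 m.

65 m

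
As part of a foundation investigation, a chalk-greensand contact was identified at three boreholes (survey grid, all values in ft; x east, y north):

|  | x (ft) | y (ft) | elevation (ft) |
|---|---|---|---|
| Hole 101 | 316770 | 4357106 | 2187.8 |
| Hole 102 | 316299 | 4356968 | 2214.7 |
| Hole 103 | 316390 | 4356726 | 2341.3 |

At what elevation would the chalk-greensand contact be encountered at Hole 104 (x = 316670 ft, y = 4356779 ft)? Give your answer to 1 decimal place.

Two edge vectors: Hole 101→Hole 102 = (-471, -138, 26.9), Hole 101→Hole 103 = (-380, -380, 153.5).
Normal n = (Hole 101→Hole 102) × (Hole 101→Hole 103) = (-10961, 62076.5, 126540).
So ∂z/∂x = −n_x/n_z = 0.086620831 and ∂z/∂y = −n_y/n_z = −0.490568200.
Intercept c from Hole 101: 2187.8 − 27438.88 + 2137457.65 = 2112206.57.
At (316670, 4356779): z = 27430.2 − 2137297.2 + 2112206.57 = 2339.6 ft.

2339.6 ft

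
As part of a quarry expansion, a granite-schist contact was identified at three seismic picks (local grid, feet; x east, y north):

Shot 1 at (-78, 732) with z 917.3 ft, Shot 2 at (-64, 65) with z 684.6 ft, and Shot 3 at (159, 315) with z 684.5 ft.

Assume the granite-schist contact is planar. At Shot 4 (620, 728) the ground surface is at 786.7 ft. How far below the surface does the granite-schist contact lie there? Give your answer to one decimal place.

137.8 ft

Let the plane be z = a·x + b·y + c.
Shot 2−Shot 1: 14a − 667b = −232.7;  Shot 3−Shot 1: 237a − 417b = −232.8.
Solving gives a = −0.38256, b = 0.34085.
Then c = 917.3 − a·-78 − b·732 = 637.96.
At (620, 728): z_contact = −237.19 + 248.14 + 637.96 = 648.91 ft.
Depth below ground = 786.7 − 648.91 = 137.8 ft.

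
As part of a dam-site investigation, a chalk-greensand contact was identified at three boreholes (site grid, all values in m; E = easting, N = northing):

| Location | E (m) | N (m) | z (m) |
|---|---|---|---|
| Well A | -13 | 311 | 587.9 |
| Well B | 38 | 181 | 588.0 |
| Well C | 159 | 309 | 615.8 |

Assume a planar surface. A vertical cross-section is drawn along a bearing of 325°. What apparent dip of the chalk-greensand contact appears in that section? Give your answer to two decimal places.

2.39°

Let the plane be z = a·E + b·N + c.
Well B−Well A: 51a − 130b = 0.1;  Well C−Well A: 172a − 2b = 27.9.
Solving gives a = 0.16294, b = 0.06315.
Unit vector along 325° is (sin 325°, cos 325°) = (-0.5736, 0.8192).
Slope in that direction = a·(-0.5736) + b·(0.8192) = −0.04173.
Apparent dip = arctan|0.04173| = 2.39° (true dip is 9.9°, so apparent ≤ true as expected).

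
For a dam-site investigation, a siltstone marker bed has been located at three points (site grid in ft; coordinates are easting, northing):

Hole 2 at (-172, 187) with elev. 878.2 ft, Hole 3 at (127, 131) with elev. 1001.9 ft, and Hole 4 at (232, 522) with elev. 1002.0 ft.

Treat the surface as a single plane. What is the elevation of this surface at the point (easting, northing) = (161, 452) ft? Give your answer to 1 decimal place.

Let the plane be z = a·easting + b·northing + c.
Hole 3−Hole 2: 299a − 56b = 123.7;  Hole 4−Hole 2: 404a + 335b = 123.8.
Solving gives a = 0.39395, b = −0.10554.
Then c = 878.2 − a·-172 − b·187 = 965.69.
At (161, 452): z = 63.4 − 47.7 + 965.69 = 981.4 ft.

981.4 ft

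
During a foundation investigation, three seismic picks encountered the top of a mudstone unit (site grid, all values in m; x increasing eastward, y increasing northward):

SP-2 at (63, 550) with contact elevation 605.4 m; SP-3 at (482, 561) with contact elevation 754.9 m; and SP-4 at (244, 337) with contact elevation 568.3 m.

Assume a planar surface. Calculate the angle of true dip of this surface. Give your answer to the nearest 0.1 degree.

30.1°

Let the plane be z = a·x + b·y + c.
SP-3−SP-2: 419a + 11b = 149.5;  SP-4−SP-2: 181a − 213b = −37.1.
Solving gives a = 0.34454, b = 0.46696.
Gradient magnitude |∇z| = √(a² + b²) = √(0.11871 + 0.21805) = 0.58031.
True dip = arctan(0.58031) = 30.1°, dipping toward SW (azimuth ≈ 216°).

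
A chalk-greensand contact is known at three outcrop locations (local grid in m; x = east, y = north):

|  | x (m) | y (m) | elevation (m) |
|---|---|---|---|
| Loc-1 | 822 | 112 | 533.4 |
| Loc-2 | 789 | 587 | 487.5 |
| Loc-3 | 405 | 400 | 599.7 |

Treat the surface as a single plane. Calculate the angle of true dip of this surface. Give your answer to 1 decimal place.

Let the plane be z = a·x + b·y + c.
Loc-2−Loc-1: −33a + 475b = −45.9;  Loc-3−Loc-1: −417a + 288b = 66.3.
Solving gives a = −0.23711, b = −0.11310.
Gradient magnitude |∇z| = √(a² + b²) = √(0.05622 + 0.01279) = 0.26270.
True dip = arctan(0.26270) = 14.7°, dipping toward ENE (azimuth ≈ 064°).

14.7°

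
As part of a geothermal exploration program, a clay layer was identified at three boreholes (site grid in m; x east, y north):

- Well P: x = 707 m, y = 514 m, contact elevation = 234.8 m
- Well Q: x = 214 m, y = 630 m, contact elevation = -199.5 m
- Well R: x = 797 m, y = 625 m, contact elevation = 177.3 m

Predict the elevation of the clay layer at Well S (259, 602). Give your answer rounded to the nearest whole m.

Let the plane be z = a·x + b·y + c.
Well Q−Well P: −493a + 116b = −434.3;  Well R−Well P: 90a + 111b = −57.5.
Solving gives a = 0.63744, b = −1.03486.
Then c = 234.8 − a·707 − b·514 = 316.05.
At (259, 602): z = 165.1 − 623.0 + 316.05 = -141.8 m.

-142 m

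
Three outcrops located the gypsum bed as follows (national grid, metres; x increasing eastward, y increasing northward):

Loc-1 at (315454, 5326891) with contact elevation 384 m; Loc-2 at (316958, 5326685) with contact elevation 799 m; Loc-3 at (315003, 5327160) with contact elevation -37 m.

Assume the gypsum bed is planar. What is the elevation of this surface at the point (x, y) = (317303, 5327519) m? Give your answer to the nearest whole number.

-367 m

Let the plane be z = a·x + b·y + c.
Loc-2−Loc-1: 1504a − 206b = 415;  Loc-3−Loc-1: −451a + 269b = −421.
Solving gives a = 0.07992107, b = −1.43106170.
Then c = 384 − a·315454 − b·5326891 = 7598282.27.
At (317303, 5327519): z = 25359.2 − 7624008.4 + 7598282.27 = -366.9 m.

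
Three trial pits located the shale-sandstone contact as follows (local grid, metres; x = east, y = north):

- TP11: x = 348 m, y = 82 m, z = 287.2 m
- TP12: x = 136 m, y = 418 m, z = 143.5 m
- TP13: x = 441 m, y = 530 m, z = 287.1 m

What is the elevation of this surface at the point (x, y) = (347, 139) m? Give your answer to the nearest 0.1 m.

280.6 m

Let the plane be z = a·x + b·y + c.
TP12−TP11: −212a + 336b = −143.7;  TP13−TP11: 93a + 448b = −0.1.
Solving gives a = 0.50976, b = −0.10604.
Then c = 287.2 − a·348 − b·82 = 118.50.
At (347, 139): z = 176.9 − 14.7 + 118.50 = 280.6 m.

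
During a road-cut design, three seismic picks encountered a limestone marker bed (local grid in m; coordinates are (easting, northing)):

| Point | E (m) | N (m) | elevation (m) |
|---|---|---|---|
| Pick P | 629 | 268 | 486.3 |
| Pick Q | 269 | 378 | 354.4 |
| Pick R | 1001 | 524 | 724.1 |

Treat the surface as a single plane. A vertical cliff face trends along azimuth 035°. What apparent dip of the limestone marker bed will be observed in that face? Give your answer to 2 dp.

25.79°

Two edge vectors: Pick P→Pick Q = (-360, 110, -131.9), Pick P→Pick R = (372, 256, 237.8).
Normal n = (Pick P→Pick Q) × (Pick P→Pick R) = (59924.4, 36541.2, -133080).
So ∂z/∂E = −n_x/n_z = 0.45029 and ∂z/∂N = −n_y/n_z = 0.27458.
Unit vector along 035° is (sin 35°, cos 35°) = (0.5736, 0.8192).
Slope in that direction = a·(0.5736) + b·(0.8192) = 0.48320.
Apparent dip = arctan|0.48320| = 25.79° (true dip is 27.8°, so apparent ≤ true as expected).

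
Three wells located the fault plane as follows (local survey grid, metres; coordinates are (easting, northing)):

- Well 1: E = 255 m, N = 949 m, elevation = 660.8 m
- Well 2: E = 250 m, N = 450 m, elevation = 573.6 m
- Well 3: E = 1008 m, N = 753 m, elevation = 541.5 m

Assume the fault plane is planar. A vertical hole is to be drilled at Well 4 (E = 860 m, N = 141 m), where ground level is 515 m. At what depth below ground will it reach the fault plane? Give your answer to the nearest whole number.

Two edge vectors: Well 1→Well 2 = (-5, -499, -87.2), Well 1→Well 3 = (753, -196, -119.3).
Normal n = (Well 1→Well 2) × (Well 1→Well 3) = (42439.5, -66258.1, 376727).
So ∂z/∂E = −n_x/n_z = −0.11265 and ∂z/∂N = −n_y/n_z = 0.17588.
Intercept c from Well 1: 660.8 + 28.73 − 166.91 = 522.62.
At (860, 141): z_contact = −96.9 + 24.8 + 522.62 = 450.5 m.
Depth below ground = 515 − 450.5 = 64 m.

64 m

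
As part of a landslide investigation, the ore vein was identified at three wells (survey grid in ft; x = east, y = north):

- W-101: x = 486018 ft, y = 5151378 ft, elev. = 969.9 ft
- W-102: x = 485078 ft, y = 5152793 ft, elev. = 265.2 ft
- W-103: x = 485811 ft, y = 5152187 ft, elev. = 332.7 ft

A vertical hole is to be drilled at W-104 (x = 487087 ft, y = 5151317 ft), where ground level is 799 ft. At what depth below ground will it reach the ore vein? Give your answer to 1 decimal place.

Two edge vectors: W-101→W-102 = (-940, 1415, -704.7), W-101→W-103 = (-207, 809, -637.2).
Normal n = (W-101→W-102) × (W-101→W-103) = (-331535.7, -453095.1, -467555).
So ∂z/∂x = −n_x/n_z = −0.709083851 and ∂z/∂y = −n_y/n_z = −0.969073371.
Intercept c from W-101: 969.9 + 344627.52 + 4992063.24 = 5337660.66.
At (487087, 5151317): z_contact = −345385.53 − 4992004.13 + 5337660.66 = 271.00 ft.
Depth below ground = 799 − 271.00 = 528.0 ft.

528.0 ft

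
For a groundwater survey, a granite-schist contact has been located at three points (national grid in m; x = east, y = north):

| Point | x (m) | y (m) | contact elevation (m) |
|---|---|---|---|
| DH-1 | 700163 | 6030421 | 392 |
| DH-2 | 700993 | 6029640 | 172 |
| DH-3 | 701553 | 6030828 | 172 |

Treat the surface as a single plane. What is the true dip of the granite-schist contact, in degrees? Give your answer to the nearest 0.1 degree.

Two edge vectors: DH-1→DH-2 = (830, -781, -220), DH-1→DH-3 = (1390, 407, -220).
Normal n = (DH-1→DH-2) × (DH-1→DH-3) = (261360, -123200, 1423400).
So ∂z/∂x = −n_x/n_z = −0.18362 and ∂z/∂y = −n_y/n_z = 0.08655.
Gradient magnitude |∇z| = √(a² + b²) = √(0.03372 + 0.00749) = 0.20299.
True dip = arctan(0.20299) = 11.5°, dipping toward ESE (azimuth ≈ 115°).

11.5°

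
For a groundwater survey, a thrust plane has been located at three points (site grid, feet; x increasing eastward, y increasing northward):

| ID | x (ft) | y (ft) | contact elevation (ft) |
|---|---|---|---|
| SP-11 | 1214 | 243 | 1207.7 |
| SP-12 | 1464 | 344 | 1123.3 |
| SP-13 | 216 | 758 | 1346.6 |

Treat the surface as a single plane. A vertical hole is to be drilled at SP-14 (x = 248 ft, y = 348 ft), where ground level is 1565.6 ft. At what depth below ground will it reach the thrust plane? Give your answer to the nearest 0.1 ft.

Two edge vectors: SP-11→SP-12 = (250, 101, -84.4), SP-11→SP-13 = (-998, 515, 138.9).
Normal n = (SP-11→SP-12) × (SP-11→SP-13) = (57494.9, 49506.2, 229548).
So ∂z/∂x = −n_x/n_z = −0.250470 and ∂z/∂y = −n_y/n_z = −0.215668.
Intercept c from SP-11: 1207.7 + 304.07 + 52.41 = 1564.18.
At (248, 348): z_contact = −62.12 − 75.05 + 1564.18 = 1427.01 ft.
Depth below ground = 1565.6 − 1427.01 = 138.6 ft.

138.6 ft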